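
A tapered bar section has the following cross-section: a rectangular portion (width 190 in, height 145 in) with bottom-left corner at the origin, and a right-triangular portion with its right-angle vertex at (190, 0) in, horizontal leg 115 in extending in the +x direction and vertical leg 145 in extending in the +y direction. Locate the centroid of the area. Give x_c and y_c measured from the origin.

x_c = 125.98 in, y_c = 66.89 in

Part | A | x̄ᵢ | ȳᵢ | A·x̄ᵢ | A·ȳᵢ
rectangular portion | 27550.00 | 95.00 | 72.50 | 2617250.00 | 1997375.00
triangular portion | 8337.50 | 228.33 | 48.33 | 1903729.17 | 402979.17
Σ | 35887.50 |  |  | 4520979.17 | 2400354.17
x_c = 4520979.17 / 35887.50 = 125.98 in
y_c = 2400354.17 / 35887.50 = 66.89 in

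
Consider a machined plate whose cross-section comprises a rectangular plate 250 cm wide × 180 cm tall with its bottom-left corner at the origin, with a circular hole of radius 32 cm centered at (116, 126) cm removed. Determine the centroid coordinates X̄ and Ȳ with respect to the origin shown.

plate: A = 250 × 180 = 45000.00, centroid at (125.00, 90.00).
hole: A = −π·32² = -3216.99, centroid at (116.00, 126.00).
ΣA = 41783.01 cm²
ΣAX̄ = (45000.00)(125.00) + (-3216.99)(116.00) = 5251829.06 cm³
ΣAȲ = (45000.00)(90.00) + (-3216.99)(126.00) = 3644659.15 cm³
X̄ = 5251829.06 / 41783.01 = 125.69 cm
Ȳ = 3644659.15 / 41783.01 = 87.23 cm

X̄ = 125.69 cm, Ȳ = 87.23 cm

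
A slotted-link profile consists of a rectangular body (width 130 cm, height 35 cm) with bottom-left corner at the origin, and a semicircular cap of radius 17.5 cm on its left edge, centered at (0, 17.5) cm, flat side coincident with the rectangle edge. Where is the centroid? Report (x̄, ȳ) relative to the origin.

x̄ = 58.07 cm, ȳ = 17.50 cm

rectangular body: A = 130 × 35 = 4550.00, centroid at (65.00, 17.50).
semicircular end: A = ½π·17.5² = 481.06, centroid at (-7.43, 17.50).
ΣA = 5031.06 cm²
ΣAx̄ = (4550.00)(65.00) + (481.06)(-7.43) = 292177.08 cm³
ΣAȳ = (4550.00)(17.50) + (481.06)(17.50) = 88043.49 cm³
x̄ = 292177.08 / 5031.06 = 58.07 cm
ȳ = 88043.49 / 5031.06 = 17.50 cm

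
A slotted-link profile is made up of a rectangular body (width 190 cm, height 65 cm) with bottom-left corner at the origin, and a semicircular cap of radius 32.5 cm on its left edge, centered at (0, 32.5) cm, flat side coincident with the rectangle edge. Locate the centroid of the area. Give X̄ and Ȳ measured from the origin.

rectangular body: A = 190 × 65 = 12350.00, centroid at (95.00, 32.50).
semicircular end: A = ½π·32.5² = 1659.15, centroid at (-13.79, 32.50).
ΣA = 14009.15 cm²
ΣAX̄ = (12350.00)(95.00) + (1659.15)(-13.79) = 1150364.58 cm³
ΣAȲ = (12350.00)(32.50) + (1659.15)(32.50) = 455297.49 cm³
X̄ = 1150364.58 / 14009.15 = 82.12 cm
Ȳ = 455297.49 / 14009.15 = 32.50 cm

X̄ = 82.12 cm, Ȳ = 32.50 cm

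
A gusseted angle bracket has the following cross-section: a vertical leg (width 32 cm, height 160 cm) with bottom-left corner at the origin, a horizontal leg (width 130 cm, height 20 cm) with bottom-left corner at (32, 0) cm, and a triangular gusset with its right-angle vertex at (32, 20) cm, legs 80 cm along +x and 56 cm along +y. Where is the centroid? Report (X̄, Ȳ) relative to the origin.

Part | A | x̄ᵢ | ȳᵢ | A·x̄ᵢ | A·ȳᵢ
vertical leg | 5120.00 | 16.00 | 80.00 | 81920.00 | 409600.00
horizontal leg | 2600.00 | 97.00 | 10.00 | 252200.00 | 26000.00
gusset | 2240.00 | 58.67 | 38.67 | 131413.33 | 86613.33
Σ | 9960.00 |  |  | 465533.33 | 522213.33
X̄ = 465533.33 / 9960.00 = 46.74 cm
Ȳ = 522213.33 / 9960.00 = 52.43 cm

X̄ = 46.74 cm, Ȳ = 52.43 cm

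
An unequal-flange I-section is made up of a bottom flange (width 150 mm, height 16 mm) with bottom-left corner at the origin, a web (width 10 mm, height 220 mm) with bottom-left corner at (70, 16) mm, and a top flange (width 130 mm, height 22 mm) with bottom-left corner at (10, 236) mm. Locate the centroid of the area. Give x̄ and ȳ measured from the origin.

bottom flange: A = 150 × 16 = 2400.00, centroid at (75.00, 8.00).
web: A = 10 × 220 = 2200.00, centroid at (75.00, 126.00).
top flange: A = 130 × 22 = 2860.00, centroid at (75.00, 247.00).
ΣA = 7460.00 mm², ΣAx̄ = 559500.00 mm³, ΣAȳ = 1002820.00 mm³.
x̄ = 559500.00/7460.00 = 75.00 mm; ȳ = 1002820.00/7460.00 = 134.43 mm.

x̄ = 75.00 mm, ȳ = 134.43 mm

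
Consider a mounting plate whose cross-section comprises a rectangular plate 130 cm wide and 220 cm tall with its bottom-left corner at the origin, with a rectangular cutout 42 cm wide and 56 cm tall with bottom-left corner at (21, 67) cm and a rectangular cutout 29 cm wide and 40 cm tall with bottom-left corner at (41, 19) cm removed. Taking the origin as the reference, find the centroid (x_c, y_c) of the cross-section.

plate: A = 130 × 220 = 28600.00, centroid at (65.00, 110.00).
hole 1: A = −(42 × 56) = -2352.00, centroid at (42.00, 95.00).
hole 2: A = −(29 × 40) = -1160.00, centroid at (55.50, 39.00).
ΣA = 25088.00 cm²
ΣAx_c = (28600.00)(65.00) + (-2352.00)(42.00) + (-1160.00)(55.50) = 1695836.00 cm³
ΣAy_c = (28600.00)(110.00) + (-2352.00)(95.00) + (-1160.00)(39.00) = 2877320.00 cm³
x_c = 1695836.00 / 25088.00 = 67.60 cm
y_c = 2877320.00 / 25088.00 = 114.69 cm

x_c = 67.60 cm, y_c = 114.69 cm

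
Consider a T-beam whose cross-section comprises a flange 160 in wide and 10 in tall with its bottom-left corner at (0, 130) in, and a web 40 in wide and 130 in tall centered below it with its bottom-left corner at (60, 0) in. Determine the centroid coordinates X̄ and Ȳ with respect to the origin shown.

web: A = 40 × 130 = 5200.00, centroid at (80.00, 65.00).
flange: A = 160 × 10 = 1600.00, centroid at (80.00, 135.00).
ΣA = 6800.00 in²
ΣAX̄ = (5200.00)(80.00) + (1600.00)(80.00) = 544000.00 in³
ΣAȲ = (5200.00)(65.00) + (1600.00)(135.00) = 554000.00 in³
X̄ = 544000.00 / 6800.00 = 80.00 in
Ȳ = 554000.00 / 6800.00 = 81.47 in

X̄ = 80.00 in, Ȳ = 81.47 in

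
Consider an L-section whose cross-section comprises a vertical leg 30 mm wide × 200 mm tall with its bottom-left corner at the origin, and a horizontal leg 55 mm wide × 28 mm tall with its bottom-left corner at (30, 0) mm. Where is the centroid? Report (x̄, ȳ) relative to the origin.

x̄ = 23.68 mm, ȳ = 82.44 mm

vertical leg: A = 30 × 200 = 6000.00, centroid at (15.00, 100.00).
horizontal leg: A = 55 × 28 = 1540.00, centroid at (57.50, 14.00).
ΣA = 7540.00 mm²
ΣAx̄ = (6000.00)(15.00) + (1540.00)(57.50) = 178550.00 mm³
ΣAȳ = (6000.00)(100.00) + (1540.00)(14.00) = 621560.00 mm³
x̄ = 178550.00 / 7540.00 = 23.68 mm
ȳ = 621560.00 / 7540.00 = 82.44 mm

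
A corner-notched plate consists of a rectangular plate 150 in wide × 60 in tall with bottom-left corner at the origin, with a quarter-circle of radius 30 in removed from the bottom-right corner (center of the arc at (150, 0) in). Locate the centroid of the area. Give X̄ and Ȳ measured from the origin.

Part | A | x̄ᵢ | ȳᵢ | A·x̄ᵢ | A·ȳᵢ
plate | 9000.00 | 75.00 | 30.00 | 675000.00 | 270000.00
removed quarter-circle | -706.86 | 137.27 | 12.73 | -97028.75 | -9000.00
Σ | 8293.14 |  |  | 577971.25 | 261000.00
X̄ = 577971.25 / 8293.14 = 69.69 in
Ȳ = 261000.00 / 8293.14 = 31.47 in

X̄ = 69.69 in, Ȳ = 31.47 in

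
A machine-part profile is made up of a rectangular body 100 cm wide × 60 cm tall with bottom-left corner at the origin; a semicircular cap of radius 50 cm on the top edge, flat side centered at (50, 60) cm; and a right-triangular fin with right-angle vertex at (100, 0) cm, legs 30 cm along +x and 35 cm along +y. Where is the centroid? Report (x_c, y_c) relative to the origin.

x_c = 53.01 cm, y_c = 48.32 cm

rectangular body: A = 100 × 60 = 6000.00, centroid at (50.00, 30.00).
semicircular top: A = ½π·50² = 3926.99, centroid at (50.00, 81.22).
triangular fin: A = ½·30·35 = 525.00, centroid at (110.00, 11.67).
ΣA = 10451.99 cm²
ΣAx_c = (6000.00)(50.00) + (3926.99)(50.00) + (525.00)(110.00) = 554099.54 cm³
ΣAy_c = (6000.00)(30.00) + (3926.99)(81.22) + (525.00)(11.67) = 505077.78 cm³
x_c = 554099.54 / 10451.99 = 53.01 cm
y_c = 505077.78 / 10451.99 = 48.32 cm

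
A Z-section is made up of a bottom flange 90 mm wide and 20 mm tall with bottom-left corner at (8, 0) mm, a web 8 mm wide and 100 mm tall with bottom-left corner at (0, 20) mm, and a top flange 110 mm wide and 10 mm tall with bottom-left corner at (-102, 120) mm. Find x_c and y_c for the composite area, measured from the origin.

x_c = 12.68 mm, y_c = 57.16 mm

bottom flange: A = 90 × 20 = 1800.00, centroid at (53.00, 10.00).
web: A = 8 × 100 = 800.00, centroid at (4.00, 70.00).
top flange: A = 110 × 10 = 1100.00, centroid at (-47.00, 125.00).
ΣA = 3700.00 mm², ΣAx_c = 46900.00 mm³, ΣAy_c = 211500.00 mm³.
x_c = 46900.00/3700.00 = 12.68 mm; y_c = 211500.00/3700.00 = 57.16 mm.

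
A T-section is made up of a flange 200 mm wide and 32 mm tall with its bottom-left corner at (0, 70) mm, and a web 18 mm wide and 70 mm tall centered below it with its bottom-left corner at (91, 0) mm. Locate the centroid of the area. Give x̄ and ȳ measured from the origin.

Part | A | x̄ᵢ | ȳᵢ | A·x̄ᵢ | A·ȳᵢ
web | 1260.00 | 100.00 | 35.00 | 126000.00 | 44100.00
flange | 6400.00 | 100.00 | 86.00 | 640000.00 | 550400.00
Σ | 7660.00 |  |  | 766000.00 | 594500.00
x̄ = 766000.00 / 7660.00 = 100.00 mm
ȳ = 594500.00 / 7660.00 = 77.61 mm

x̄ = 100.00 mm, ȳ = 77.61 mm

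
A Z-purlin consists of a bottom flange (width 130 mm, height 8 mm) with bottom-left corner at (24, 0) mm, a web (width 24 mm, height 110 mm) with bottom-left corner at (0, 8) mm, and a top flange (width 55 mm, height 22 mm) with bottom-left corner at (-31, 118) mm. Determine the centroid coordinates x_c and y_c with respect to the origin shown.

x_c = 24.54 mm, y_c = 66.78 mm

Part | A | x̄ᵢ | ȳᵢ | A·x̄ᵢ | A·ȳᵢ
bottom flange | 1040.00 | 89.00 | 4.00 | 92560.00 | 4160.00
web | 2640.00 | 12.00 | 63.00 | 31680.00 | 166320.00
top flange | 1210.00 | -3.50 | 129.00 | -4235.00 | 156090.00
Σ | 4890.00 |  |  | 120005.00 | 326570.00
x_c = 120005.00 / 4890.00 = 24.54 mm
y_c = 326570.00 / 4890.00 = 66.78 mm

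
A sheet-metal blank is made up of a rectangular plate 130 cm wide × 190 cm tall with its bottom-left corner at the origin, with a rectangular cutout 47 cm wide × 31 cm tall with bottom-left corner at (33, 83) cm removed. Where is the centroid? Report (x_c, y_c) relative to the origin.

x_c = 65.53 cm, y_c = 94.78 cm

plate: A = 130 × 190 = 24700.00, centroid at (65.00, 95.00).
hole: A = −(47 × 31) = -1457.00, centroid at (56.50, 98.50).
ΣA = 23243.00 cm², ΣAx_c = 1523179.50 cm³, ΣAy_c = 2202985.50 cm³.
x_c = 1523179.50/23243.00 = 65.53 cm; y_c = 2202985.50/23243.00 = 94.78 cm.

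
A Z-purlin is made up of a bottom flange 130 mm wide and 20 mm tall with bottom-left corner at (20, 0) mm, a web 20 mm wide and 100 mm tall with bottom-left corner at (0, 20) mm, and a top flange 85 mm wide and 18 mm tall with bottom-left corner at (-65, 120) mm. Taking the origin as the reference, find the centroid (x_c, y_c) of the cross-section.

bottom flange: A = 130 × 20 = 2600.00, centroid at (85.00, 10.00).
web: A = 20 × 100 = 2000.00, centroid at (10.00, 70.00).
top flange: A = 85 × 18 = 1530.00, centroid at (-22.50, 129.00).
ΣA = 6130.00 mm², ΣAx_c = 206575.00 mm³, ΣAy_c = 363370.00 mm³.
x_c = 206575.00/6130.00 = 33.70 mm; y_c = 363370.00/6130.00 = 59.28 mm.

x_c = 33.70 mm, y_c = 59.28 mm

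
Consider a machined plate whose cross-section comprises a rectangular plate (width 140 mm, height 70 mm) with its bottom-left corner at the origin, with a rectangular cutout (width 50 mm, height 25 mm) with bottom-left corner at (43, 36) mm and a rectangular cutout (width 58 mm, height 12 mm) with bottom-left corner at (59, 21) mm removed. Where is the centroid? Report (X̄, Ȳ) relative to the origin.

X̄ = 68.72 mm, Ȳ = 33.56 mm

plate: A = 140 × 70 = 9800.00, centroid at (70.00, 35.00).
hole 1: A = −(50 × 25) = -1250.00, centroid at (68.00, 48.50).
hole 2: A = −(58 × 12) = -696.00, centroid at (88.00, 27.00).
ΣA = 7854.00 mm²
ΣAX̄ = (9800.00)(70.00) + (-1250.00)(68.00) + (-696.00)(88.00) = 539752.00 mm³
ΣAȲ = (9800.00)(35.00) + (-1250.00)(48.50) + (-696.00)(27.00) = 263583.00 mm³
X̄ = 539752.00 / 7854.00 = 68.72 mm
Ȳ = 263583.00 / 7854.00 = 33.56 mm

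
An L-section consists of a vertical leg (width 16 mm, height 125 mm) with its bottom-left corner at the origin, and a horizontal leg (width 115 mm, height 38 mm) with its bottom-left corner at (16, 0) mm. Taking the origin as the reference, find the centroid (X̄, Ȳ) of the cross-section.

vertical leg: A = 16 × 125 = 2000.00, centroid at (8.00, 62.50).
horizontal leg: A = 115 × 38 = 4370.00, centroid at (73.50, 19.00).
ΣA = 6370.00 mm²
ΣAX̄ = (2000.00)(8.00) + (4370.00)(73.50) = 337195.00 mm³
ΣAȲ = (2000.00)(62.50) + (4370.00)(19.00) = 208030.00 mm³
X̄ = 337195.00 / 6370.00 = 52.93 mm
Ȳ = 208030.00 / 6370.00 = 32.66 mm

X̄ = 52.93 mm, Ȳ = 32.66 mm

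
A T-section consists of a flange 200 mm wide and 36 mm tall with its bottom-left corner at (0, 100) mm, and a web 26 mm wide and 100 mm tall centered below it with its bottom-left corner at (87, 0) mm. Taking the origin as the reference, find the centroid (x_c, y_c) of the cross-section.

Part | A | x̄ᵢ | ȳᵢ | A·x̄ᵢ | A·ȳᵢ
web | 2600.00 | 100.00 | 50.00 | 260000.00 | 130000.00
flange | 7200.00 | 100.00 | 118.00 | 720000.00 | 849600.00
Σ | 9800.00 |  |  | 980000.00 | 979600.00
x_c = 980000.00 / 9800.00 = 100.00 mm
y_c = 979600.00 / 9800.00 = 99.96 mm

x_c = 100.00 mm, y_c = 99.96 mm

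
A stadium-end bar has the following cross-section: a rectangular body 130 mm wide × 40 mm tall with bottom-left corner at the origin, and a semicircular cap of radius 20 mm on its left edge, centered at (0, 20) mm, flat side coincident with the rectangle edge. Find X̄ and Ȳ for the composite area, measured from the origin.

rectangular body: A = 130 × 40 = 5200.00, centroid at (65.00, 20.00).
semicircular end: A = ½π·20² = 628.32, centroid at (-8.49, 20.00).
ΣA = 5828.32 mm²
ΣAX̄ = (5200.00)(65.00) + (628.32)(-8.49) = 332666.67 mm³
ΣAȲ = (5200.00)(20.00) + (628.32)(20.00) = 116566.37 mm³
X̄ = 332666.67 / 5828.32 = 57.08 mm
Ȳ = 116566.37 / 5828.32 = 20.00 mm

X̄ = 57.08 mm, Ȳ = 20.00 mm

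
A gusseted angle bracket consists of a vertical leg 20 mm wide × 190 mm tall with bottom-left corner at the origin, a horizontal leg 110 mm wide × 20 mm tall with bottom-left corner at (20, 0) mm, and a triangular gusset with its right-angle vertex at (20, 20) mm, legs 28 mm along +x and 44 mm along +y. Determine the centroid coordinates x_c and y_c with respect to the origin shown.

vertical leg: A = 20 × 190 = 3800.00, centroid at (10.00, 95.00).
horizontal leg: A = 110 × 20 = 2200.00, centroid at (75.00, 10.00).
gusset: A = ½·28·44 = 616.00, centroid at (29.33, 34.67).
ΣA = 6616.00 mm², ΣAx_c = 221069.33 mm³, ΣAy_c = 404354.67 mm³.
x_c = 221069.33/6616.00 = 33.41 mm; y_c = 404354.67/6616.00 = 61.12 mm.

x_c = 33.41 mm, y_c = 61.12 mm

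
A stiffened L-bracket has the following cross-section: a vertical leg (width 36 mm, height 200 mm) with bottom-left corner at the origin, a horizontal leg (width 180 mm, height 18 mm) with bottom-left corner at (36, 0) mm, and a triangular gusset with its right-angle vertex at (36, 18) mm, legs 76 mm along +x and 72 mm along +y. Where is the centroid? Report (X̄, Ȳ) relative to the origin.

vertical leg: A = 36 × 200 = 7200.00, centroid at (18.00, 100.00).
horizontal leg: A = 180 × 18 = 3240.00, centroid at (126.00, 9.00).
gusset: A = ½·76·72 = 2736.00, centroid at (61.33, 42.00).
ΣA = 13176.00 mm², ΣAX̄ = 705648.00 mm³, ΣAȲ = 864072.00 mm³.
X̄ = 705648.00/13176.00 = 53.56 mm; Ȳ = 864072.00/13176.00 = 65.58 mm.

X̄ = 53.56 mm, Ȳ = 65.58 mm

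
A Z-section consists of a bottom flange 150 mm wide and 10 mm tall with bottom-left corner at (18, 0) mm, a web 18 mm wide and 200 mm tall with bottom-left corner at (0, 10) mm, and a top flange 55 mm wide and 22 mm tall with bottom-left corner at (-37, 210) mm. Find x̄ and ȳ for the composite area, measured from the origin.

x̄ = 25.42 mm, ȳ = 106.32 mm

Part | A | x̄ᵢ | ȳᵢ | A·x̄ᵢ | A·ȳᵢ
bottom flange | 1500.00 | 93.00 | 5.00 | 139500.00 | 7500.00
web | 3600.00 | 9.00 | 110.00 | 32400.00 | 396000.00
top flange | 1210.00 | -9.50 | 221.00 | -11495.00 | 267410.00
Σ | 6310.00 |  |  | 160405.00 | 670910.00
x̄ = 160405.00 / 6310.00 = 25.42 mm
ȳ = 670910.00 / 6310.00 = 106.32 mm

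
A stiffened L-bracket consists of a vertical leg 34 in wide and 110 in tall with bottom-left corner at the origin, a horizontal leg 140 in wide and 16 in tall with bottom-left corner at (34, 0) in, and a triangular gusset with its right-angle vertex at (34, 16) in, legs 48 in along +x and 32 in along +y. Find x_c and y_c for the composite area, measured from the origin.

x_c = 49.64 in, y_c = 36.17 in

vertical leg: A = 34 × 110 = 3740.00, centroid at (17.00, 55.00).
horizontal leg: A = 140 × 16 = 2240.00, centroid at (104.00, 8.00).
gusset: A = ½·48·32 = 768.00, centroid at (50.00, 26.67).
ΣA = 6748.00 in², ΣAx_c = 334940.00 in³, ΣAy_c = 244100.00 in³.
x_c = 334940.00/6748.00 = 49.64 in; y_c = 244100.00/6748.00 = 36.17 in.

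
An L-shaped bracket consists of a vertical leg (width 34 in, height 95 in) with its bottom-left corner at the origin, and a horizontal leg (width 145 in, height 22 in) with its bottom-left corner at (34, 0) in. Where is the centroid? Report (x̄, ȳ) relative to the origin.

Part | A | x̄ᵢ | ȳᵢ | A·x̄ᵢ | A·ȳᵢ
vertical leg | 3230.00 | 17.00 | 47.50 | 54910.00 | 153425.00
horizontal leg | 3190.00 | 106.50 | 11.00 | 339735.00 | 35090.00
Σ | 6420.00 |  |  | 394645.00 | 188515.00
x̄ = 394645.00 / 6420.00 = 61.47 in
ȳ = 188515.00 / 6420.00 = 29.36 in

x̄ = 61.47 in, ȳ = 29.36 in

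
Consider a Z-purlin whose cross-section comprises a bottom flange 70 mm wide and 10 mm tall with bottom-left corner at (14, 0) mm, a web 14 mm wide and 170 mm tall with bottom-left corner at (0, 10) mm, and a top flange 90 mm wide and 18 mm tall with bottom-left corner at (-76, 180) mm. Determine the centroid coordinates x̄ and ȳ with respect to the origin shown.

x̄ = 0.16 mm, ȳ = 114.00 mm

bottom flange: A = 70 × 10 = 700.00, centroid at (49.00, 5.00).
web: A = 14 × 170 = 2380.00, centroid at (7.00, 95.00).
top flange: A = 90 × 18 = 1620.00, centroid at (-31.00, 189.00).
ΣA = 4700.00 mm², ΣAx̄ = 740.00 mm³, ΣAȳ = 535780.00 mm³.
x̄ = 740.00/4700.00 = 0.16 mm; ȳ = 535780.00/4700.00 = 114.00 mm.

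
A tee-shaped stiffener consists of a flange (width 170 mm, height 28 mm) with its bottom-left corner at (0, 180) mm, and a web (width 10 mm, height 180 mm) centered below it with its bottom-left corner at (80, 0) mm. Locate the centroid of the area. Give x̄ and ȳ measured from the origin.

web: A = 10 × 180 = 1800.00, centroid at (85.00, 90.00).
flange: A = 170 × 28 = 4760.00, centroid at (85.00, 194.00).
ΣA = 6560.00 mm²
ΣAx̄ = (1800.00)(85.00) + (4760.00)(85.00) = 557600.00 mm³
ΣAȳ = (1800.00)(90.00) + (4760.00)(194.00) = 1085440.00 mm³
x̄ = 557600.00 / 6560.00 = 85.00 mm
ȳ = 1085440.00 / 6560.00 = 165.46 mm

x̄ = 85.00 mm, ȳ = 165.46 mm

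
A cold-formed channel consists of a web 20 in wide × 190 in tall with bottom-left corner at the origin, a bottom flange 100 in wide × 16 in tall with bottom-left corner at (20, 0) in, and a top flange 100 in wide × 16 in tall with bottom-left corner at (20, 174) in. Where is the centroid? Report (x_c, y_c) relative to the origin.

web: A = 20 × 190 = 3800.00, centroid at (10.00, 95.00).
bottom flange: A = 100 × 16 = 1600.00, centroid at (70.00, 8.00).
top flange: A = 100 × 16 = 1600.00, centroid at (70.00, 182.00).
ΣA = 7000.00 in²
ΣAx_c = (3800.00)(10.00) + (1600.00)(70.00) + (1600.00)(70.00) = 262000.00 in³
ΣAy_c = (3800.00)(95.00) + (1600.00)(8.00) + (1600.00)(182.00) = 665000.00 in³
x_c = 262000.00 / 7000.00 = 37.43 in
y_c = 665000.00 / 7000.00 = 95.00 in

x_c = 37.43 in, y_c = 95.00 in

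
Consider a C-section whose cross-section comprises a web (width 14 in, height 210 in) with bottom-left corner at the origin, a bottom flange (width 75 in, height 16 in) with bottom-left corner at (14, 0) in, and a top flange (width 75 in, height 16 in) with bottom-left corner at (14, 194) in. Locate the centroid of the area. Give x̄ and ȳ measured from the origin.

web: A = 14 × 210 = 2940.00, centroid at (7.00, 105.00).
bottom flange: A = 75 × 16 = 1200.00, centroid at (51.50, 8.00).
top flange: A = 75 × 16 = 1200.00, centroid at (51.50, 202.00).
ΣA = 5340.00 in², ΣAx̄ = 144180.00 in³, ΣAȳ = 560700.00 in³.
x̄ = 144180.00/5340.00 = 27.00 in; ȳ = 560700.00/5340.00 = 105.00 in.

x̄ = 27.00 in, ȳ = 105.00 in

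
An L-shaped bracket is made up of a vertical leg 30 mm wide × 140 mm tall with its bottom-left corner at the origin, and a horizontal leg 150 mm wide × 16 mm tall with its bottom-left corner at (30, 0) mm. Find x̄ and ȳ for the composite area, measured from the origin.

x̄ = 47.73 mm, ȳ = 47.45 mm

vertical leg: A = 30 × 140 = 4200.00, centroid at (15.00, 70.00).
horizontal leg: A = 150 × 16 = 2400.00, centroid at (105.00, 8.00).
ΣA = 6600.00 mm²
ΣAx̄ = (4200.00)(15.00) + (2400.00)(105.00) = 315000.00 mm³
ΣAȳ = (4200.00)(70.00) + (2400.00)(8.00) = 313200.00 mm³
x̄ = 315000.00 / 6600.00 = 47.73 mm
ȳ = 313200.00 / 6600.00 = 47.45 mm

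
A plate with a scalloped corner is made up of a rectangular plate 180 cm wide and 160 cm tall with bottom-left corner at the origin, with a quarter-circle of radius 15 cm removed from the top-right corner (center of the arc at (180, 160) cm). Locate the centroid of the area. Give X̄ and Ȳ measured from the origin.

Part | A | x̄ᵢ | ȳᵢ | A·x̄ᵢ | A·ȳᵢ
plate | 28800.00 | 90.00 | 80.00 | 2592000.00 | 2304000.00
removed quarter-circle | -176.71 | 173.63 | 153.63 | -30683.63 | -27149.33
Σ | 28623.29 |  |  | 2561316.37 | 2276850.67
X̄ = 2561316.37 / 28623.29 = 89.48 cm
Ȳ = 2276850.67 / 28623.29 = 79.55 cm

X̄ = 89.48 cm, Ȳ = 79.55 cm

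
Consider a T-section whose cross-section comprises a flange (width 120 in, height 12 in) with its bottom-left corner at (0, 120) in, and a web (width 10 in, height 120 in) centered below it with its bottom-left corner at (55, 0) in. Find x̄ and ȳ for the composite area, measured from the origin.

x̄ = 60.00 in, ȳ = 96.00 in

web: A = 10 × 120 = 1200.00, centroid at (60.00, 60.00).
flange: A = 120 × 12 = 1440.00, centroid at (60.00, 126.00).
ΣA = 2640.00 in²
ΣAx̄ = (1200.00)(60.00) + (1440.00)(60.00) = 158400.00 in³
ΣAȳ = (1200.00)(60.00) + (1440.00)(126.00) = 253440.00 in³
x̄ = 158400.00 / 2640.00 = 60.00 in
ȳ = 253440.00 / 2640.00 = 96.00 in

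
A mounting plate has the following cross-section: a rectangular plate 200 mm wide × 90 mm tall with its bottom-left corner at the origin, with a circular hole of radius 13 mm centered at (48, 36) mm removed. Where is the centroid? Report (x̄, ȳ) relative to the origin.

Part | A | x̄ᵢ | ȳᵢ | A·x̄ᵢ | A·ȳᵢ
plate | 18000.00 | 100.00 | 45.00 | 1800000.00 | 810000.00
hole | -530.93 | 48.00 | 36.00 | -25484.60 | -19113.45
Σ | 17469.07 |  |  | 1774515.40 | 790886.55
x̄ = 1774515.40 / 17469.07 = 101.58 mm
ȳ = 790886.55 / 17469.07 = 45.27 mm

x̄ = 101.58 mm, ȳ = 45.27 mm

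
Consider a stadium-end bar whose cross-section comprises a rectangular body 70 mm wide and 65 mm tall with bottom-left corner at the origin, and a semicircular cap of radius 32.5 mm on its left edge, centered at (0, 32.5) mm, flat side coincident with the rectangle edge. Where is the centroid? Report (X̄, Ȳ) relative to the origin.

Part | A | x̄ᵢ | ȳᵢ | A·x̄ᵢ | A·ȳᵢ
rectangular body | 4550.00 | 35.00 | 32.50 | 159250.00 | 147875.00
semicircular end | 1659.15 | -13.79 | 32.50 | -22885.42 | 53922.49
Σ | 6209.15 |  |  | 136364.58 | 201797.49
X̄ = 136364.58 / 6209.15 = 21.96 mm
Ȳ = 201797.49 / 6209.15 = 32.50 mm

X̄ = 21.96 mm, Ȳ = 32.50 mm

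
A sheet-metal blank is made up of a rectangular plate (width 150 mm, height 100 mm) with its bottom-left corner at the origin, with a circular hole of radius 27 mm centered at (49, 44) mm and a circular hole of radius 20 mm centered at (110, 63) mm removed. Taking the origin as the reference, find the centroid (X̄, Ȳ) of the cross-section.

X̄ = 76.36 mm, Ȳ = 49.77 mm

plate: A = 150 × 100 = 15000.00, centroid at (75.00, 50.00).
hole 1: A = −π·27² = -2290.22, centroid at (49.00, 44.00).
hole 2: A = −π·20² = -1256.64, centroid at (110.00, 63.00).
ΣA = 11453.14 mm²
ΣAX̄ = (15000.00)(75.00) + (-2290.22)(49.00) + (-1256.64)(110.00) = 874549.09 mm³
ΣAȲ = (15000.00)(50.00) + (-2290.22)(44.00) + (-1256.64)(63.00) = 570062.14 mm³
X̄ = 874549.09 / 11453.14 = 76.36 mm
Ȳ = 570062.14 / 11453.14 = 49.77 mm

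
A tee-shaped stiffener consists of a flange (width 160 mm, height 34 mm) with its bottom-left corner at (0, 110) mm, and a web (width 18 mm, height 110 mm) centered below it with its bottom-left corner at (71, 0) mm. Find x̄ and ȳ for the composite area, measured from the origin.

x̄ = 80.00 mm, ȳ = 107.79 mm

web: A = 18 × 110 = 1980.00, centroid at (80.00, 55.00).
flange: A = 160 × 34 = 5440.00, centroid at (80.00, 127.00).
ΣA = 7420.00 mm²
ΣAx̄ = (1980.00)(80.00) + (5440.00)(80.00) = 593600.00 mm³
ΣAȳ = (1980.00)(55.00) + (5440.00)(127.00) = 799780.00 mm³
x̄ = 593600.00 / 7420.00 = 80.00 mm
ȳ = 799780.00 / 7420.00 = 107.79 mm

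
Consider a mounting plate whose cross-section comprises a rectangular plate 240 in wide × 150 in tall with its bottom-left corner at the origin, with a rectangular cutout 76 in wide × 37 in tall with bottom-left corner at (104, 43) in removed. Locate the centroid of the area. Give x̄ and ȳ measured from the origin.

x̄ = 118.14 in, ȳ = 76.14 in

plate: A = 240 × 150 = 36000.00, centroid at (120.00, 75.00).
hole: A = −(76 × 37) = -2812.00, centroid at (142.00, 61.50).
ΣA = 33188.00 in²
ΣAx̄ = (36000.00)(120.00) + (-2812.00)(142.00) = 3920696.00 in³
ΣAȳ = (36000.00)(75.00) + (-2812.00)(61.50) = 2527062.00 in³
x̄ = 3920696.00 / 33188.00 = 118.14 in
ȳ = 2527062.00 / 33188.00 = 76.14 in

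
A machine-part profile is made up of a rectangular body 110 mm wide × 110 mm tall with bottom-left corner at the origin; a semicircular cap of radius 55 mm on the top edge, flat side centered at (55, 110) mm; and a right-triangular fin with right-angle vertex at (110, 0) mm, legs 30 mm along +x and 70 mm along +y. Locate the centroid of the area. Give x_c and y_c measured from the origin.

x_c = 58.81 mm, y_c = 73.94 mm

rectangular body: A = 110 × 110 = 12100.00, centroid at (55.00, 55.00).
semicircular top: A = ½π·55² = 4751.66, centroid at (55.00, 133.34).
triangular fin: A = ½·30·70 = 1050.00, centroid at (120.00, 23.33).
ΣA = 17901.66 mm²
ΣAx_c = (12100.00)(55.00) + (4751.66)(55.00) + (1050.00)(120.00) = 1052841.24 mm³
ΣAy_c = (12100.00)(55.00) + (4751.66)(133.34) + (1050.00)(23.33) = 1323599.14 mm³
x_c = 1052841.24 / 17901.66 = 58.81 mm
y_c = 1323599.14 / 17901.66 = 73.94 mm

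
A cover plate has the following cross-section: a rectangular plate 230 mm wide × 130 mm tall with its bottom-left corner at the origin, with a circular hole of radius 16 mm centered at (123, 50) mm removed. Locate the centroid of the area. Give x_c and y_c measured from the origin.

plate: A = 230 × 130 = 29900.00, centroid at (115.00, 65.00).
hole: A = −π·16² = -804.25, centroid at (123.00, 50.00).
ΣA = 29095.75 mm²
ΣAx_c = (29900.00)(115.00) + (-804.25)(123.00) = 3339577.53 mm³
ΣAy_c = (29900.00)(65.00) + (-804.25)(50.00) = 1903287.61 mm³
x_c = 3339577.53 / 29095.75 = 114.78 mm
y_c = 1903287.61 / 29095.75 = 65.41 mm

x_c = 114.78 mm, y_c = 65.41 mm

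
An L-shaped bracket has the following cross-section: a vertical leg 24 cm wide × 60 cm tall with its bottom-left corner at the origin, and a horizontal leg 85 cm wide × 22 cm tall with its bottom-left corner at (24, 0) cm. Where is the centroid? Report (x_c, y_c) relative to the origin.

x_c = 42.79 cm, y_c = 19.27 cm

Part | A | x̄ᵢ | ȳᵢ | A·x̄ᵢ | A·ȳᵢ
vertical leg | 1440.00 | 12.00 | 30.00 | 17280.00 | 43200.00
horizontal leg | 1870.00 | 66.50 | 11.00 | 124355.00 | 20570.00
Σ | 3310.00 |  |  | 141635.00 | 63770.00
x_c = 141635.00 / 3310.00 = 42.79 cm
y_c = 63770.00 / 3310.00 = 19.27 cm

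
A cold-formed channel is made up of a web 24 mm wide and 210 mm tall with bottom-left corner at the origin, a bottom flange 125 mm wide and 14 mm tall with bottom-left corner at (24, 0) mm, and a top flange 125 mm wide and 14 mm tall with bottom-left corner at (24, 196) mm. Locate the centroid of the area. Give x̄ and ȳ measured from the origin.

web: A = 24 × 210 = 5040.00, centroid at (12.00, 105.00).
bottom flange: A = 125 × 14 = 1750.00, centroid at (86.50, 7.00).
top flange: A = 125 × 14 = 1750.00, centroid at (86.50, 203.00).
ΣA = 8540.00 mm², ΣAx̄ = 363230.00 mm³, ΣAȳ = 896700.00 mm³.
x̄ = 363230.00/8540.00 = 42.53 mm; ȳ = 896700.00/8540.00 = 105.00 mm.

x̄ = 42.53 mm, ȳ = 105.00 mm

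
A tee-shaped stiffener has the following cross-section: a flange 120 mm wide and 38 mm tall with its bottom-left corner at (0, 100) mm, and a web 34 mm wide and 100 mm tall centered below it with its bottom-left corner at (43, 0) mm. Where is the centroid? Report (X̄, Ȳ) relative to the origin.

web: A = 34 × 100 = 3400.00, centroid at (60.00, 50.00).
flange: A = 120 × 38 = 4560.00, centroid at (60.00, 119.00).
ΣA = 7960.00 mm²
ΣAX̄ = (3400.00)(60.00) + (4560.00)(60.00) = 477600.00 mm³
ΣAȲ = (3400.00)(50.00) + (4560.00)(119.00) = 712640.00 mm³
X̄ = 477600.00 / 7960.00 = 60.00 mm
Ȳ = 712640.00 / 7960.00 = 89.53 mm

X̄ = 60.00 mm, Ȳ = 89.53 mm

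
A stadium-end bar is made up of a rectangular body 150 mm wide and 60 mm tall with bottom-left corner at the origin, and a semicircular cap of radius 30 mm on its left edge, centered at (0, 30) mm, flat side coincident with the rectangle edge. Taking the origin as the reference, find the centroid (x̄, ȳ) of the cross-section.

rectangular body: A = 150 × 60 = 9000.00, centroid at (75.00, 30.00).
semicircular end: A = ½π·30² = 1413.72, centroid at (-12.73, 30.00).
ΣA = 10413.72 mm², ΣAx̄ = 657000.00 mm³, ΣAȳ = 312411.50 mm³.
x̄ = 657000.00/10413.72 = 63.09 mm; ȳ = 312411.50/10413.72 = 30.00 mm.

x̄ = 63.09 mm, ȳ = 30.00 mm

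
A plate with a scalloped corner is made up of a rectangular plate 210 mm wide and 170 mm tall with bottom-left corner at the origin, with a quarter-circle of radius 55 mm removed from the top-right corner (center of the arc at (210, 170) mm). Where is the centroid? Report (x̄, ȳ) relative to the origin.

x̄ = 99.18 mm, ȳ = 80.60 mm

plate: A = 210 × 170 = 35700.00, centroid at (105.00, 85.00).
removed quarter-circle: A = −¼π·55² = -2375.83, centroid at (186.66, 146.66).
ΣA = 33324.17 mm²
ΣAx̄ = (35700.00)(105.00) + (-2375.83)(186.66) = 3305034.15 mm³
ΣAȳ = (35700.00)(85.00) + (-2375.83)(146.66) = 2686067.33 mm³
x̄ = 3305034.15 / 33324.17 = 99.18 mm
ȳ = 2686067.33 / 33324.17 = 80.60 mm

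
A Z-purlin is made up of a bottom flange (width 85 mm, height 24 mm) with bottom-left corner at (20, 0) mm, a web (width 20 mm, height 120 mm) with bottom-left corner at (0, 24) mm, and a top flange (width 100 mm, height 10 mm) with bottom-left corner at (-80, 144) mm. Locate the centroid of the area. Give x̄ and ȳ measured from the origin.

x̄ = 22.33 mm, ȳ = 68.95 mm

Part | A | x̄ᵢ | ȳᵢ | A·x̄ᵢ | A·ȳᵢ
bottom flange | 2040.00 | 62.50 | 12.00 | 127500.00 | 24480.00
web | 2400.00 | 10.00 | 84.00 | 24000.00 | 201600.00
top flange | 1000.00 | -30.00 | 149.00 | -30000.00 | 149000.00
Σ | 5440.00 |  |  | 121500.00 | 375080.00
x̄ = 121500.00 / 5440.00 = 22.33 mm
ȳ = 375080.00 / 5440.00 = 68.95 mm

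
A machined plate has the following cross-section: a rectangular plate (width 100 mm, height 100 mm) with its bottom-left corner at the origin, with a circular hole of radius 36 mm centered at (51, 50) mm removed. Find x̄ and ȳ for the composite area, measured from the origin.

plate: A = 100 × 100 = 10000.00, centroid at (50.00, 50.00).
hole: A = −π·36² = -4071.50, centroid at (51.00, 50.00).
ΣA = 5928.50 mm²
ΣAx̄ = (10000.00)(50.00) + (-4071.50)(51.00) = 292353.29 mm³
ΣAȳ = (10000.00)(50.00) + (-4071.50)(50.00) = 296424.80 mm³
x̄ = 292353.29 / 5928.50 = 49.31 mm
ȳ = 296424.80 / 5928.50 = 50.00 mm

x̄ = 49.31 mm, ȳ = 50.00 mm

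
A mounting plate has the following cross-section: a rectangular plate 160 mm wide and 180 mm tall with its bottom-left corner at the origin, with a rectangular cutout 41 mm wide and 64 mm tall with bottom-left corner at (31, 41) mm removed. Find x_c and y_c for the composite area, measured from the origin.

plate: A = 160 × 180 = 28800.00, centroid at (80.00, 90.00).
hole: A = −(41 × 64) = -2624.00, centroid at (51.50, 73.00).
ΣA = 26176.00 mm²
ΣAx_c = (28800.00)(80.00) + (-2624.00)(51.50) = 2168864.00 mm³
ΣAy_c = (28800.00)(90.00) + (-2624.00)(73.00) = 2400448.00 mm³
x_c = 2168864.00 / 26176.00 = 82.86 mm
y_c = 2400448.00 / 26176.00 = 91.70 mm

x_c = 82.86 mm, y_c = 91.70 mm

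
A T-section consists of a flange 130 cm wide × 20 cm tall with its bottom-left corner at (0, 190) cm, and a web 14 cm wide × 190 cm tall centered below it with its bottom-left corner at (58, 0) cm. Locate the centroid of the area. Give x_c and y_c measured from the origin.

web: A = 14 × 190 = 2660.00, centroid at (65.00, 95.00).
flange: A = 130 × 20 = 2600.00, centroid at (65.00, 200.00).
ΣA = 5260.00 cm², ΣAx_c = 341900.00 cm³, ΣAy_c = 772700.00 cm³.
x_c = 341900.00/5260.00 = 65.00 cm; y_c = 772700.00/5260.00 = 146.90 cm.

x_c = 65.00 cm, y_c = 146.90 cm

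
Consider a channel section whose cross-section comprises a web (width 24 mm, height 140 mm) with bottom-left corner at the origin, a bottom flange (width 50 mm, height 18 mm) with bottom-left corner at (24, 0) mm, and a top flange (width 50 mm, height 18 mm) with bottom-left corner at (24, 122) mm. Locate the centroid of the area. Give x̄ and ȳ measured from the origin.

x̄ = 24.91 mm, ȳ = 70.00 mm

web: A = 24 × 140 = 3360.00, centroid at (12.00, 70.00).
bottom flange: A = 50 × 18 = 900.00, centroid at (49.00, 9.00).
top flange: A = 50 × 18 = 900.00, centroid at (49.00, 131.00).
ΣA = 5160.00 mm², ΣAx̄ = 128520.00 mm³, ΣAȳ = 361200.00 mm³.
x̄ = 128520.00/5160.00 = 24.91 mm; ȳ = 361200.00/5160.00 = 70.00 mm.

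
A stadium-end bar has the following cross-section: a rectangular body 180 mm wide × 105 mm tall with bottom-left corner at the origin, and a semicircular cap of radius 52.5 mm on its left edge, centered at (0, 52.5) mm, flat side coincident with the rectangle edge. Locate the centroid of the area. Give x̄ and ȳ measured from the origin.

Part | A | x̄ᵢ | ȳᵢ | A·x̄ᵢ | A·ȳᵢ
rectangular body | 18900.00 | 90.00 | 52.50 | 1701000.00 | 992250.00
semicircular end | 4329.51 | -22.28 | 52.50 | -96468.75 | 227299.14
Σ | 23229.51 |  |  | 1604531.25 | 1219549.14
x̄ = 1604531.25 / 23229.51 = 69.07 mm
ȳ = 1219549.14 / 23229.51 = 52.50 mm

x̄ = 69.07 mm, ȳ = 52.50 mm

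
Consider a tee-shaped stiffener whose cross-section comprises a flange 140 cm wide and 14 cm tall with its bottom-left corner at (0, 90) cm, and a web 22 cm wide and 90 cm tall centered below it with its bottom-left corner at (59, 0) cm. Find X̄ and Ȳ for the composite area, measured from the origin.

X̄ = 70.00 cm, Ȳ = 70.87 cm

web: A = 22 × 90 = 1980.00, centroid at (70.00, 45.00).
flange: A = 140 × 14 = 1960.00, centroid at (70.00, 97.00).
ΣA = 3940.00 cm²
ΣAX̄ = (1980.00)(70.00) + (1960.00)(70.00) = 275800.00 cm³
ΣAȲ = (1980.00)(45.00) + (1960.00)(97.00) = 279220.00 cm³
X̄ = 275800.00 / 3940.00 = 70.00 cm
Ȳ = 279220.00 / 3940.00 = 70.87 cm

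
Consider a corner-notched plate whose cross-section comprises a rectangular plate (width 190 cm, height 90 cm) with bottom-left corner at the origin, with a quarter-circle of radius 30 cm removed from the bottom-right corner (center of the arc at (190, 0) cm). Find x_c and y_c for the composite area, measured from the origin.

x_c = 91.45 cm, y_c = 46.39 cm

Part | A | x̄ᵢ | ȳᵢ | A·x̄ᵢ | A·ȳᵢ
plate | 17100.00 | 95.00 | 45.00 | 1624500.00 | 769500.00
removed quarter-circle | -706.86 | 177.27 | 12.73 | -125303.09 | -9000.00
Σ | 16393.14 |  |  | 1499196.91 | 760500.00
x_c = 1499196.91 / 16393.14 = 91.45 cm
y_c = 760500.00 / 16393.14 = 46.39 cm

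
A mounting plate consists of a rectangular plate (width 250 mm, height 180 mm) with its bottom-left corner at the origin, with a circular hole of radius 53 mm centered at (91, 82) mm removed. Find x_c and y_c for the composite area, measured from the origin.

Part | A | x̄ᵢ | ȳᵢ | A·x̄ᵢ | A·ȳᵢ
plate | 45000.00 | 125.00 | 90.00 | 5625000.00 | 4050000.00
hole | -8824.73 | 91.00 | 82.00 | -803050.77 | -723628.17
Σ | 36175.27 |  |  | 4821949.23 | 3326371.83
x_c = 4821949.23 / 36175.27 = 133.29 mm
y_c = 3326371.83 / 36175.27 = 91.95 mm

x_c = 133.29 mm, y_c = 91.95 mm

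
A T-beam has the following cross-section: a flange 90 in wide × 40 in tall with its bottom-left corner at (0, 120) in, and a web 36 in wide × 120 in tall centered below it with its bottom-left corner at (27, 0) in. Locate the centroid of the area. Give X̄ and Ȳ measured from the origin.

Part | A | x̄ᵢ | ȳᵢ | A·x̄ᵢ | A·ȳᵢ
web | 4320.00 | 45.00 | 60.00 | 194400.00 | 259200.00
flange | 3600.00 | 45.00 | 140.00 | 162000.00 | 504000.00
Σ | 7920.00 |  |  | 356400.00 | 763200.00
X̄ = 356400.00 / 7920.00 = 45.00 in
Ȳ = 763200.00 / 7920.00 = 96.36 in

X̄ = 45.00 in, Ȳ = 96.36 in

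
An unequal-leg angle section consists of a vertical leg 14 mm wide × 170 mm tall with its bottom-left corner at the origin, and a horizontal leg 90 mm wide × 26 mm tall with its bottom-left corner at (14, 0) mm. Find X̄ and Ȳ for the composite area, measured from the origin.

X̄ = 32.78 mm, Ȳ = 49.31 mm

Part | A | x̄ᵢ | ȳᵢ | A·x̄ᵢ | A·ȳᵢ
vertical leg | 2380.00 | 7.00 | 85.00 | 16660.00 | 202300.00
horizontal leg | 2340.00 | 59.00 | 13.00 | 138060.00 | 30420.00
Σ | 4720.00 |  |  | 154720.00 | 232720.00
X̄ = 154720.00 / 4720.00 = 32.78 mm
Ȳ = 232720.00 / 4720.00 = 49.31 mm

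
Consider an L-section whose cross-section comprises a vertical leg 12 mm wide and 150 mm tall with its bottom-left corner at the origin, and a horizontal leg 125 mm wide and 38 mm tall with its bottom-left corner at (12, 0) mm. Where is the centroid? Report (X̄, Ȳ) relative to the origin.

vertical leg: A = 12 × 150 = 1800.00, centroid at (6.00, 75.00).
horizontal leg: A = 125 × 38 = 4750.00, centroid at (74.50, 19.00).
ΣA = 6550.00 mm²
ΣAX̄ = (1800.00)(6.00) + (4750.00)(74.50) = 364675.00 mm³
ΣAȲ = (1800.00)(75.00) + (4750.00)(19.00) = 225250.00 mm³
X̄ = 364675.00 / 6550.00 = 55.68 mm
Ȳ = 225250.00 / 6550.00 = 34.39 mm

X̄ = 55.68 mm, Ȳ = 34.39 mm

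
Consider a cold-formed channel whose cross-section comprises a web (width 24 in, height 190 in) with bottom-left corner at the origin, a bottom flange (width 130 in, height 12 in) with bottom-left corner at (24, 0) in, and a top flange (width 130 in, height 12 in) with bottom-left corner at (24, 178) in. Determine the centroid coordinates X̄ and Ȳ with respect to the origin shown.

X̄ = 43.28 in, Ȳ = 95.00 in

web: A = 24 × 190 = 4560.00, centroid at (12.00, 95.00).
bottom flange: A = 130 × 12 = 1560.00, centroid at (89.00, 6.00).
top flange: A = 130 × 12 = 1560.00, centroid at (89.00, 184.00).
ΣA = 7680.00 in², ΣAX̄ = 332400.00 in³, ΣAȲ = 729600.00 in³.
X̄ = 332400.00/7680.00 = 43.28 in; Ȳ = 729600.00/7680.00 = 95.00 in.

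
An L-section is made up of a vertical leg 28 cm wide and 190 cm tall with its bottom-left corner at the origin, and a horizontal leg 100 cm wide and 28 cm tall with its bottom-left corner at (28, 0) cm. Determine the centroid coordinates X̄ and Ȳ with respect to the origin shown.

vertical leg: A = 28 × 190 = 5320.00, centroid at (14.00, 95.00).
horizontal leg: A = 100 × 28 = 2800.00, centroid at (78.00, 14.00).
ΣA = 8120.00 cm², ΣAX̄ = 292880.00 cm³, ΣAȲ = 544600.00 cm³.
X̄ = 292880.00/8120.00 = 36.07 cm; Ȳ = 544600.00/8120.00 = 67.07 cm.

X̄ = 36.07 cm, Ȳ = 67.07 cm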